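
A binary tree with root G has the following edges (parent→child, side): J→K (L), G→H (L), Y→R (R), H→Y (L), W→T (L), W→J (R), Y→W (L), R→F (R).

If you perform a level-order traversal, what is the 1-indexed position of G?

Level-order visits nodes level by level from the root, left to right within each level.
Level 0: G
Level 1: H
Level 2: Y
Level 3: W, R
Level 4: T, J, F
Level 5: K
Full level-order sequence: G, H, Y, W, R, T, J, F, K.

1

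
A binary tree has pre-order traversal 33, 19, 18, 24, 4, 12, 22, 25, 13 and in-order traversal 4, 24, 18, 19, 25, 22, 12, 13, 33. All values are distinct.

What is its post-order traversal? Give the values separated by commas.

4, 24, 18, 25, 22, 13, 12, 19, 33

The first element of pre-order is the root; it splits in-order into left and right subtrees.
Root 33: left subtree has 8 nodes {4, 24, 18, 19, 25, 22, 12, 13}, right has 0 { }.
  Root 19: left subtree has 3 nodes {4, 24, 18}, right has 4 {25, 22, 12, 13}.
    Root 18: left subtree has 2 nodes {4, 24}, right has 0 { }.
      Root 24: left subtree has 1 node {4}, right has 0 { }.
    Root 12: left subtree has 2 nodes {25, 22}, right has 1 {13}.
      Root 22: left subtree has 1 node {25}, right has 0 { }.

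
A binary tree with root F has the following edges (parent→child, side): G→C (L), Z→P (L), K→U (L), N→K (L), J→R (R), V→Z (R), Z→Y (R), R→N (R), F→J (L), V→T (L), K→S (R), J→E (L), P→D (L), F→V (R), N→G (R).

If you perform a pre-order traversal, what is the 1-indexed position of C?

10

Pre-order visits the node, then its left subtree, then its right subtree.
Visit F.
At F: go left to J.
  Visit J.
  At J: go left to E.
    E is a leaf — visit E.
  At J: go right to R.
    Visit R.
    At R: no left child.
    At R: go right to N.
      Visit N.
      At N: go left to K.
        Visit K.
        At K: go left to U.
          U is a leaf — visit U.
        At K: go right to S.
          S is a leaf — visit S.
      At N: go right to G.
        Visit G.
        At G: go left to C.
          C is a leaf — visit C.
        At G: no right child.
At F: go right to V.
  Visit V.
  At V: go left to T.
    T is a leaf — visit T.
  At V: go right to Z.
    Visit Z.
    At Z: go left to P.
      Visit P.
      At P: go left to D.
        D is a leaf — visit D.
      At P: no right child.
    At Z: go right to Y.
      Y is a leaf — visit Y.
Full pre-order sequence: F, J, E, R, N, K, U, S, G, C, V, T, Z, P, D, Y.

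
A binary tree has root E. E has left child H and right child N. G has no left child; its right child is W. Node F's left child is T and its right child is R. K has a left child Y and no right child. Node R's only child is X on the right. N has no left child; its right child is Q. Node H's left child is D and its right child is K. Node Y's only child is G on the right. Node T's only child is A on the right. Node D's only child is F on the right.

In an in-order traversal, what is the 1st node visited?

D

In-order visits the left subtree, then the node, then the right subtree.
At E: go left to H.
  At H: go left to D.
    At D: no left child.
    Visit D.
    At D: go right to F.
      At F: go left to T.
        At T: no left child.
        Visit T.
        At T: go right to A.
          A is a leaf — visit A.
      Visit F.
      At F: go right to R.
        At R: no left child.
        Visit R.
        At R: go right to X.
          X is a leaf — visit X.
  Visit H.
  At H: go right to K.
    At K: go left to Y.
      At Y: no left child.
      Visit Y.
      At Y: go right to G.
        At G: no left child.
        Visit G.
        At G: go right to W.
          W is a leaf — visit W.
    Visit K.
    At K: no right child.
Visit E.
At E: go right to N.
  At N: no left child.
  Visit N.
  At N: go right to Q.
    Q is a leaf — visit Q.
Full in-order sequence: D, T, A, F, R, X, H, Y, G, W, K, E, N, Q.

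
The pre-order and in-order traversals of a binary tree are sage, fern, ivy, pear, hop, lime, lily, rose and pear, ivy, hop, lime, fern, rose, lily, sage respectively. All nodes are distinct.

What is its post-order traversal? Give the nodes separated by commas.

pear, lime, hop, ivy, rose, lily, fern, sage

The first element of pre-order is the root; it splits in-order into left and right subtrees.
Root sage: left subtree has 7 nodes {pear, ivy, hop, lime, fern, rose, lily}, right has 0 { }.
  Root fern: left subtree has 4 nodes {pear, ivy, hop, lime}, right has 2 {rose, lily}.
    Root ivy: left subtree has 1 node {pear}, right has 2 {hop, lime}.
      Root hop: left subtree has 0 nodes { }, right has 1 {lime}.
    Root lily: left subtree has 1 node {rose}, right has 0 { }.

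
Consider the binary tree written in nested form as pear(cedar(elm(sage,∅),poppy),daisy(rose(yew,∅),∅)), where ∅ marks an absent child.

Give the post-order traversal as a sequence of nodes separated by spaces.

Post-order visits the left subtree, then the right subtree, then the node.
At pear: go left to cedar.
  At cedar: go left to elm.
    At elm: go left to sage.
      sage is a leaf — visit sage.
    At elm: no right child.
    Visit elm.
  At cedar: go right to poppy.
    poppy is a leaf — visit poppy.
  Visit cedar.
At pear: go right to daisy.
  At daisy: go left to rose.
    At rose: go left to yew.
      yew is a leaf — visit yew.
    At rose: no right child.
    Visit rose.
  At daisy: no right child.
  Visit daisy.
Visit pear.

sage elm poppy cedar yew rose daisy pear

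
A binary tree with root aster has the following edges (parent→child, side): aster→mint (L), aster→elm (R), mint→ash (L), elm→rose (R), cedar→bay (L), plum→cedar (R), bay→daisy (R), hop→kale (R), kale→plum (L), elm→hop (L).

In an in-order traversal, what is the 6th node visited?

In-order visits the left subtree, then the node, then the right subtree.
At aster: go left to mint.
  At mint: go left to ash.
    ash is a leaf — visit ash.
  Visit mint.
  At mint: no right child.
Visit aster.
At aster: go right to elm.
  At elm: go left to hop.
    At hop: no left child.
    Visit hop.
    At hop: go right to kale.
      At kale: go left to plum.
        At plum: no left child.
        Visit plum.
        At plum: go right to cedar.
          At cedar: go left to bay.
            At bay: no left child.
            Visit bay.
            At bay: go right to daisy.
              daisy is a leaf — visit daisy.
          Visit cedar.
          At cedar: no right child.
      Visit kale.
      At kale: no right child.
  Visit elm.
  At elm: go right to rose.
    rose is a leaf — visit rose.
Full in-order sequence: ash, mint, aster, hop, plum, bay, daisy, cedar, kale, elm, rose.

bay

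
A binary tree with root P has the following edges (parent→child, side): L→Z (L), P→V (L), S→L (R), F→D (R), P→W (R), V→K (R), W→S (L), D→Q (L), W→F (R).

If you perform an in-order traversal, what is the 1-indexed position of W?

In-order visits the left subtree, then the node, then the right subtree.
At P: go left to V.
  At V: no left child.
  Visit V.
  At V: go right to K.
    K is a leaf — visit K.
Visit P.
At P: go right to W.
  At W: go left to S.
    At S: no left child.
    Visit S.
    At S: go right to L.
      At L: go left to Z.
        Z is a leaf — visit Z.
      Visit L.
      At L: no right child.
  Visit W.
  At W: go right to F.
    At F: no left child.
    Visit F.
    At F: go right to D.
      At D: go left to Q.
        Q is a leaf — visit Q.
      Visit D.
      At D: no right child.
Full in-order sequence: V, K, P, S, Z, L, W, F, Q, D.

7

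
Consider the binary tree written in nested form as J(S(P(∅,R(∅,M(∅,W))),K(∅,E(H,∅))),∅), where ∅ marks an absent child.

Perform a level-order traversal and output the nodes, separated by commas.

J, S, P, K, R, E, M, H, W

Level-order visits nodes level by level from the root, left to right within each level.
Level 0: J
Level 1: S
Level 2: P, K
Level 3: R, E
Level 4: M, H
Level 5: W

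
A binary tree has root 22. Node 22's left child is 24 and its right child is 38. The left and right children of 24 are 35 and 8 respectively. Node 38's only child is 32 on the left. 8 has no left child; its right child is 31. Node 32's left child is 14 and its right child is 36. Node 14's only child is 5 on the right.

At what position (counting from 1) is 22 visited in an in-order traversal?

5

In-order visits the left subtree, then the node, then the right subtree.
At 22: go left to 24.
  At 24: go left to 35.
    35 is a leaf — visit 35.
  Visit 24.
  At 24: go right to 8.
    At 8: no left child.
    Visit 8.
    At 8: go right to 31.
      31 is a leaf — visit 31.
Visit 22.
At 22: go right to 38.
  At 38: go left to 32.
    At 32: go left to 14.
      At 14: no left child.
      Visit 14.
      At 14: go right to 5.
        5 is a leaf — visit 5.
    Visit 32.
    At 32: go right to 36.
      36 is a leaf — visit 36.
  Visit 38.
  At 38: no right child.
Full in-order sequence: 35, 24, 8, 31, 22, 14, 5, 32, 36, 38.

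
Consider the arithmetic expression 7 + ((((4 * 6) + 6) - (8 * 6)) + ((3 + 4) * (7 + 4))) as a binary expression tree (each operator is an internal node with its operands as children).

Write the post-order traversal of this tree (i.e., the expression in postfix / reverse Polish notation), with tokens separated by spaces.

Post-order on an expression tree gives postfix notation: for each operator, emit left operand, right operand, then the operator.

7 4 6 * 6 + 8 6 * - 3 4 + 7 4 + * + +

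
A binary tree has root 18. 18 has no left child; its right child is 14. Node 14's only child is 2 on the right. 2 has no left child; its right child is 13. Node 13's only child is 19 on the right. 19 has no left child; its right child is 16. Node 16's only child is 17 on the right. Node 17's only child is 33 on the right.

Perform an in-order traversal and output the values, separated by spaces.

In-order visits the left subtree, then the node, then the right subtree.
At 18: no left child.
Visit 18.
At 18: go right to 14.
  At 14: no left child.
  Visit 14.
  At 14: go right to 2.
    At 2: no left child.
    Visit 2.
    At 2: go right to 13.
      At 13: no left child.
      Visit 13.
      At 13: go right to 19.
        At 19: no left child.
        Visit 19.
        At 19: go right to 16.
          At 16: no left child.
          Visit 16.
          At 16: go right to 17.
            At 17: no left child.
            Visit 17.
            At 17: go right to 33.
              33 is a leaf — visit 33.

18 14 2 13 19 16 17 33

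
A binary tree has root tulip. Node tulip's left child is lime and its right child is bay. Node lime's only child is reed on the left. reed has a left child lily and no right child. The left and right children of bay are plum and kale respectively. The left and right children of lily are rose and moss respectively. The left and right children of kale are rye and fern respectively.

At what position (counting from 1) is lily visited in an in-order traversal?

2

In-order visits the left subtree, then the node, then the right subtree.
At tulip: go left to lime.
  At lime: go left to reed.
    At reed: go left to lily.
      At lily: go left to rose.
        rose is a leaf — visit rose.
      Visit lily.
      At lily: go right to moss.
        moss is a leaf — visit moss.
    Visit reed.
    At reed: no right child.
  Visit lime.
  At lime: no right child.
Visit tulip.
At tulip: go right to bay.
  At bay: go left to plum.
    plum is a leaf — visit plum.
  Visit bay.
  At bay: go right to kale.
    At kale: go left to rye.
      rye is a leaf — visit rye.
    Visit kale.
    At kale: go right to fern.
      fern is a leaf — visit fern.
Full in-order sequence: rose, lily, moss, reed, lime, tulip, plum, bay, rye, kale, fern.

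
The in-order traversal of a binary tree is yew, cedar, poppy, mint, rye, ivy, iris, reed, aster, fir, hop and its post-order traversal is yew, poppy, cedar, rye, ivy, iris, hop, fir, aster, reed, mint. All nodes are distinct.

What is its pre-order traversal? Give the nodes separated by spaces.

The last element of post-order is the root; it splits in-order into left and right subtrees.
Root mint: left subtree has 3 nodes {yew, cedar, poppy}, right has 7 {rye, ivy, iris, reed, aster, fir, hop}.
  Root cedar: left subtree has 1 node {yew}, right has 1 {poppy}.
  Root reed: left subtree has 3 nodes {rye, ivy, iris}, right has 3 {aster, fir, hop}.
    Root iris: left subtree has 2 nodes {rye, ivy}, right has 0 { }.
      Root ivy: left subtree has 1 node {rye}, right has 0 { }.
    Root aster: left subtree has 0 nodes { }, right has 2 {fir, hop}.
      Root fir: left subtree has 0 nodes { }, right has 1 {hop}.

mint cedar yew poppy reed iris ivy rye aster fir hop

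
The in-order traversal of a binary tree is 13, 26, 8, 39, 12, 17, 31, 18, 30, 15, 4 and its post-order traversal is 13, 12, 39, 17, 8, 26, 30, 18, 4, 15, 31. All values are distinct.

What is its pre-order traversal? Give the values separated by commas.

The last element of post-order is the root; it splits in-order into left and right subtrees.
Root 31: left subtree has 6 nodes {13, 26, 8, 39, 12, 17}, right has 4 {18, 30, 15, 4}.
  Root 26: left subtree has 1 node {13}, right has 4 {8, 39, 12, 17}.
    Root 8: left subtree has 0 nodes { }, right has 3 {39, 12, 17}.
      Root 17: left subtree has 2 nodes {39, 12}, right has 0 { }.
        Root 39: left subtree has 0 nodes { }, right has 1 {12}.
  Root 15: left subtree has 2 nodes {18, 30}, right has 1 {4}.
    Root 18: left subtree has 0 nodes { }, right has 1 {30}.

31, 26, 13, 8, 17, 39, 12, 15, 18, 30, 4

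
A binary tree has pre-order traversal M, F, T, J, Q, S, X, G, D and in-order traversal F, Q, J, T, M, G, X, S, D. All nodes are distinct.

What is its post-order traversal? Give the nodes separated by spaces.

Q J T F G X D S M

The first element of pre-order is the root; it splits in-order into left and right subtrees.
Root M: left subtree has 4 nodes {F, Q, J, T}, right has 4 {G, X, S, D}.
  Root F: left subtree has 0 nodes { }, right has 3 {Q, J, T}.
    Root T: left subtree has 2 nodes {Q, J}, right has 0 { }.
      Root J: left subtree has 1 node {Q}, right has 0 { }.
  Root S: left subtree has 2 nodes {G, X}, right has 1 {D}.
    Root X: left subtree has 1 node {G}, right has 0 { }.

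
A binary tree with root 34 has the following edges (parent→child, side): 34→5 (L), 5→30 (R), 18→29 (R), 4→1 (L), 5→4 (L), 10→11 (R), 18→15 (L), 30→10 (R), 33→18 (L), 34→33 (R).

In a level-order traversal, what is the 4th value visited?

4

Level-order visits nodes level by level from the root, left to right within each level.
Level 0: 34
Level 1: 5, 33
Level 2: 4, 30, 18
Level 3: 1, 10, 15, 29
Level 4: 11
Full level-order sequence: 34, 5, 33, 4, 30, 18, 1, 10, 15, 29, 11.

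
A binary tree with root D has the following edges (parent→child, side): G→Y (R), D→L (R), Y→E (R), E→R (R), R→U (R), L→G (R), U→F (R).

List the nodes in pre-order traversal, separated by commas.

D, L, G, Y, E, R, U, F

Pre-order visits the node, then its left subtree, then its right subtree.
Visit D.
At D: no left child.
At D: go right to L.
  Visit L.
  At L: no left child.
  At L: go right to G.
    Visit G.
    At G: no left child.
    At G: go right to Y.
      Visit Y.
      At Y: no left child.
      At Y: go right to E.
        Visit E.
        At E: no left child.
        At E: go right to R.
          Visit R.
          At R: no left child.
          At R: go right to U.
            Visit U.
            At U: no left child.
            At U: go right to F.
              F is a leaf — visit F.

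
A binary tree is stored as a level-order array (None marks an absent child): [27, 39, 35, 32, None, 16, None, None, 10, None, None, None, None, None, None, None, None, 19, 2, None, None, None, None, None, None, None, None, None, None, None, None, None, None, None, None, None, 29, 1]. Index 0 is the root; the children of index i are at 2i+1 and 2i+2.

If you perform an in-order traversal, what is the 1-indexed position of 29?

3

In-order visits the left subtree, then the node, then the right subtree.
At 27: go left to 39.
  At 39: go left to 32.
    At 32: no left child.
    Visit 32.
    At 32: go right to 10.
      At 10: go left to 19.
        At 19: no left child.
        Visit 19.
        At 19: go right to 29.
          29 is a leaf — visit 29.
      Visit 10.
      At 10: go right to 2.
        At 2: go left to 1.
          1 is a leaf — visit 1.
        Visit 2.
        At 2: no right child.
  Visit 39.
  At 39: no right child.
Visit 27.
At 27: go right to 35.
  At 35: go left to 16.
    16 is a leaf — visit 16.
  Visit 35.
  At 35: no right child.
Full in-order sequence: 32, 19, 29, 10, 1, 2, 39, 27, 16, 35.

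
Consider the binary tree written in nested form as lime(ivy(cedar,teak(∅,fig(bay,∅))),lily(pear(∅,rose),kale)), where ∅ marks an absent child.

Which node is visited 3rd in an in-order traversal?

In-order visits the left subtree, then the node, then the right subtree.
At lime: go left to ivy.
  At ivy: go left to cedar.
    cedar is a leaf — visit cedar.
  Visit ivy.
  At ivy: go right to teak.
    At teak: no left child.
    Visit teak.
    At teak: go right to fig.
      At fig: go left to bay.
        bay is a leaf — visit bay.
      Visit fig.
      At fig: no right child.
Visit lime.
At lime: go right to lily.
  At lily: go left to pear.
    At pear: no left child.
    Visit pear.
    At pear: go right to rose.
      rose is a leaf — visit rose.
  Visit lily.
  At lily: go right to kale.
    kale is a leaf — visit kale.
Full in-order sequence: cedar, ivy, teak, bay, fig, lime, pear, rose, lily, kale.

teak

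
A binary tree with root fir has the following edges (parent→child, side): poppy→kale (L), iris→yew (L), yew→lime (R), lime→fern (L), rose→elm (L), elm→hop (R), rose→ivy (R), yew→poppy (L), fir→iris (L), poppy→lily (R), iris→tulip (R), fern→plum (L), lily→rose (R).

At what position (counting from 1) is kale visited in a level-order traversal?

Level-order visits nodes level by level from the root, left to right within each level.
Level 0: fir
Level 1: iris
Level 2: yew, tulip
Level 3: poppy, lime
Level 4: kale, lily, fern
Level 5: rose, plum
Level 6: elm, ivy
Level 7: hop
Full level-order sequence: fir, iris, yew, tulip, poppy, lime, kale, lily, fern, rose, plum, elm, ivy, hop.

7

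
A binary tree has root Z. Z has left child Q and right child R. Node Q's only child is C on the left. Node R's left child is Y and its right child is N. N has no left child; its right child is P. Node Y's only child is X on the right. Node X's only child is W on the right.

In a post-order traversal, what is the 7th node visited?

Post-order visits the left subtree, then the right subtree, then the node.
At Z: go left to Q.
  At Q: go left to C.
    C is a leaf — visit C.
  At Q: no right child.
  Visit Q.
At Z: go right to R.
  At R: go left to Y.
    At Y: no left child.
    At Y: go right to X.
      At X: no left child.
      At X: go right to W.
        W is a leaf — visit W.
      Visit X.
    Visit Y.
  At R: go right to N.
    At N: no left child.
    At N: go right to P.
      P is a leaf — visit P.
    Visit N.
  Visit R.
Visit Z.
Full post-order sequence: C, Q, W, X, Y, P, N, R, Z.

N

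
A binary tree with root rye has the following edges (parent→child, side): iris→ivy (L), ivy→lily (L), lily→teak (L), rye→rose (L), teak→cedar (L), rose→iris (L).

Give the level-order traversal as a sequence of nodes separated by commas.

Level-order visits nodes level by level from the root, left to right within each level.
Level 0: rye
Level 1: rose
Level 2: iris
Level 3: ivy
Level 4: lily
Level 5: teak
Level 6: cedar

rye, rose, iris, ivy, lily, teak, cedar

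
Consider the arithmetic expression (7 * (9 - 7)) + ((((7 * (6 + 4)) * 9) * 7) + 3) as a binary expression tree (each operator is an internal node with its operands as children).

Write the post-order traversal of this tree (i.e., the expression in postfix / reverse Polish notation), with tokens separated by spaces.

7 9 7 - * 7 6 4 + * 9 * 7 * 3 + +

Post-order on an expression tree gives postfix notation: for each operator, emit left operand, right operand, then the operator.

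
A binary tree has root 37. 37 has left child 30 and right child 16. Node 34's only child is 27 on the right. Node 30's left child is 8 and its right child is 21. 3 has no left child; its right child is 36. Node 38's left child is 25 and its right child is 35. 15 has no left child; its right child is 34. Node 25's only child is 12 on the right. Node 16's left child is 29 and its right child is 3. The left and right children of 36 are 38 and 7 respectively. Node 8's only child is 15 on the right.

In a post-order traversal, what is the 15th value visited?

Post-order visits the left subtree, then the right subtree, then the node.
At 37: go left to 30.
  At 30: go left to 8.
    At 8: no left child.
    At 8: go right to 15.
      At 15: no left child.
      At 15: go right to 34.
        At 34: no left child.
        At 34: go right to 27.
          27 is a leaf — visit 27.
        Visit 34.
      Visit 15.
    Visit 8.
  At 30: go right to 21.
    21 is a leaf — visit 21.
  Visit 30.
At 37: go right to 16.
  At 16: go left to 29.
    29 is a leaf — visit 29.
  At 16: go right to 3.
    At 3: no left child.
    At 3: go right to 36.
      At 36: go left to 38.
        At 38: go left to 25.
          At 25: no left child.
          At 25: go right to 12.
            12 is a leaf — visit 12.
          Visit 25.
        At 38: go right to 35.
          35 is a leaf — visit 35.
        Visit 38.
      At 36: go right to 7.
        7 is a leaf — visit 7.
      Visit 36.
    Visit 3.
  Visit 16.
Visit 37.
Full post-order sequence: 27, 34, 15, 8, 21, 30, 29, 12, 25, 35, 38, 7, 36, 3, 16, 37.

16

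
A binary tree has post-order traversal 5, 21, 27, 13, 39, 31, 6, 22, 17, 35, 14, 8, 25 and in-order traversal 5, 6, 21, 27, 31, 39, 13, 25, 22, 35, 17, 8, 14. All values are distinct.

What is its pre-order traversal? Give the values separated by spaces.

25 6 5 31 27 21 39 13 8 35 22 17 14

The last element of post-order is the root; it splits in-order into left and right subtrees.
Root 25: left subtree has 7 nodes {5, 6, 21, 27, 31, 39, 13}, right has 5 {22, 35, 17, 8, 14}.
  Root 6: left subtree has 1 node {5}, right has 5 {21, 27, 31, 39, 13}.
    Root 31: left subtree has 2 nodes {21, 27}, right has 2 {39, 13}.
      Root 27: left subtree has 1 node {21}, right has 0 { }.
      Root 39: left subtree has 0 nodes { }, right has 1 {13}.
  Root 8: left subtree has 3 nodes {22, 35, 17}, right has 1 {14}.
    Root 35: left subtree has 1 node {22}, right has 1 {17}.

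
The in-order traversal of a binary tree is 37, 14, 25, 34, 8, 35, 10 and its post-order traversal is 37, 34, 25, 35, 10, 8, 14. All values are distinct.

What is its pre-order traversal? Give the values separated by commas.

The last element of post-order is the root; it splits in-order into left and right subtrees.
Root 14: left subtree has 1 node {37}, right has 5 {25, 34, 8, 35, 10}.
  Root 8: left subtree has 2 nodes {25, 34}, right has 2 {35, 10}.
    Root 25: left subtree has 0 nodes { }, right has 1 {34}.
    Root 10: left subtree has 1 node {35}, right has 0 { }.

14, 37, 8, 25, 34, 10, 35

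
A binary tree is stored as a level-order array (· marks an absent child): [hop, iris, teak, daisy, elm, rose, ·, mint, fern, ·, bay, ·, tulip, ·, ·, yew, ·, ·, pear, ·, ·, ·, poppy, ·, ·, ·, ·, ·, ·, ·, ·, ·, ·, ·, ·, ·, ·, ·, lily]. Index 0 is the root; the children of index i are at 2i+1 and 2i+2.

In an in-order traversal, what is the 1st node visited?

In-order visits the left subtree, then the node, then the right subtree.
At hop: go left to iris.
  At iris: go left to daisy.
    At daisy: go left to mint.
      At mint: go left to yew.
        yew is a leaf — visit yew.
      Visit mint.
      At mint: no right child.
    Visit daisy.
    At daisy: go right to fern.
      At fern: no left child.
      Visit fern.
      At fern: go right to pear.
        At pear: no left child.
        Visit pear.
        At pear: go right to lily.
          lily is a leaf — visit lily.
  Visit iris.
  At iris: go right to elm.
    At elm: no left child.
    Visit elm.
    At elm: go right to bay.
      At bay: no left child.
      Visit bay.
      At bay: go right to poppy.
        poppy is a leaf — visit poppy.
Visit hop.
At hop: go right to teak.
  At teak: go left to rose.
    At rose: no left child.
    Visit rose.
    At rose: go right to tulip.
      tulip is a leaf — visit tulip.
  Visit teak.
  At teak: no right child.
Full in-order sequence: yew, mint, daisy, fern, pear, lily, iris, elm, bay, poppy, hop, rose, tulip, teak.

yew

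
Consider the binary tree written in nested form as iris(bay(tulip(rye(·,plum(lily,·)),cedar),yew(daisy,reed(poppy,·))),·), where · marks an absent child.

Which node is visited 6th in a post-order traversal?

daisy

Post-order visits the left subtree, then the right subtree, then the node.
At iris: go left to bay.
  At bay: go left to tulip.
    At tulip: go left to rye.
      At rye: no left child.
      At rye: go right to plum.
        At plum: go left to lily.
          lily is a leaf — visit lily.
        At plum: no right child.
        Visit plum.
      Visit rye.
    At tulip: go right to cedar.
      cedar is a leaf — visit cedar.
    Visit tulip.
  At bay: go right to yew.
    At yew: go left to daisy.
      daisy is a leaf — visit daisy.
    At yew: go right to reed.
      At reed: go left to poppy.
        poppy is a leaf — visit poppy.
      At reed: no right child.
      Visit reed.
    Visit yew.
  Visit bay.
At iris: no right child.
Visit iris.
Full post-order sequence: lily, plum, rye, cedar, tulip, daisy, poppy, reed, yew, bay, iris.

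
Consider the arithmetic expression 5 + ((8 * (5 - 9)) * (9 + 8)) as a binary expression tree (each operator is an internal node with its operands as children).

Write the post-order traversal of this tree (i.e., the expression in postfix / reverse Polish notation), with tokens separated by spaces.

Post-order on an expression tree gives postfix notation: for each operator, emit left operand, right operand, then the operator.

5 8 5 9 - * 9 8 + * +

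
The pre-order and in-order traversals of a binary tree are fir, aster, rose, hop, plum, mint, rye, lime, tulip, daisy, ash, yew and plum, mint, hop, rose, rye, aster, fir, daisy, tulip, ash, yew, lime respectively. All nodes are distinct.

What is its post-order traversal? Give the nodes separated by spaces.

mint plum hop rye rose aster daisy yew ash tulip lime fir

The first element of pre-order is the root; it splits in-order into left and right subtrees.
Root fir: left subtree has 6 nodes {plum, mint, hop, rose, rye, aster}, right has 5 {daisy, tulip, ash, yew, lime}.
  Root aster: left subtree has 5 nodes {plum, mint, hop, rose, rye}, right has 0 { }.
    Root rose: left subtree has 3 nodes {plum, mint, hop}, right has 1 {rye}.
      Root hop: left subtree has 2 nodes {plum, mint}, right has 0 { }.
        Root plum: left subtree has 0 nodes { }, right has 1 {mint}.
  Root lime: left subtree has 4 nodes {daisy, tulip, ash, yew}, right has 0 { }.
    Root tulip: left subtree has 1 node {daisy}, right has 2 {ash, yew}.
      Root ash: left subtree has 0 nodes { }, right has 1 {yew}.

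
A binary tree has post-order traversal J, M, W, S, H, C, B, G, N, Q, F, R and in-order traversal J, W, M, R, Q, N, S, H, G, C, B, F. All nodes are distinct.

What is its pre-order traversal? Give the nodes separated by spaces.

The last element of post-order is the root; it splits in-order into left and right subtrees.
Root R: left subtree has 3 nodes {J, W, M}, right has 8 {Q, N, S, H, G, C, B, F}.
  Root W: left subtree has 1 node {J}, right has 1 {M}.
  Root F: left subtree has 7 nodes {Q, N, S, H, G, C, B}, right has 0 { }.
    Root Q: left subtree has 0 nodes { }, right has 6 {N, S, H, G, C, B}.
      Root N: left subtree has 0 nodes { }, right has 5 {S, H, G, C, B}.
        Root G: left subtree has 2 nodes {S, H}, right has 2 {C, B}.
          Root H: left subtree has 1 node {S}, right has 0 { }.
          Root B: left subtree has 1 node {C}, right has 0 { }.

R W J M F Q N G H S B C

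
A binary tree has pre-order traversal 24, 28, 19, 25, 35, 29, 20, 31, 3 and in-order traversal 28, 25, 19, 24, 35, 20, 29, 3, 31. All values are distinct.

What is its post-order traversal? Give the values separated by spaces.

The first element of pre-order is the root; it splits in-order into left and right subtrees.
Root 24: left subtree has 3 nodes {28, 25, 19}, right has 5 {35, 20, 29, 3, 31}.
  Root 28: left subtree has 0 nodes { }, right has 2 {25, 19}.
    Root 19: left subtree has 1 node {25}, right has 0 { }.
  Root 35: left subtree has 0 nodes { }, right has 4 {20, 29, 3, 31}.
    Root 29: left subtree has 1 node {20}, right has 2 {3, 31}.
      Root 31: left subtree has 1 node {3}, right has 0 { }.

25 19 28 20 3 31 29 35 24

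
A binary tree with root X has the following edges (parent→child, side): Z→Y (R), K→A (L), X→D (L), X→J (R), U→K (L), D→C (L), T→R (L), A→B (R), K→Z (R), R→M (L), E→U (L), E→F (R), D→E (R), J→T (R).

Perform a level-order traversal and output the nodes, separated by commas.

Level-order visits nodes level by level from the root, left to right within each level.
Level 0: X
Level 1: D, J
Level 2: C, E, T
Level 3: U, F, R
Level 4: K, M
Level 5: A, Z
Level 6: B, Y

X, D, J, C, E, T, U, F, R, K, M, A, Z, B, Y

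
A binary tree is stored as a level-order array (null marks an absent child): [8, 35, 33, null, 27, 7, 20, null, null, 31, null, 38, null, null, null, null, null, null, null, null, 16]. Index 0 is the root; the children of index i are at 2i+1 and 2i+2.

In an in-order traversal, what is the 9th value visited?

20

In-order visits the left subtree, then the node, then the right subtree.
At 8: go left to 35.
  At 35: no left child.
  Visit 35.
  At 35: go right to 27.
    At 27: go left to 31.
      At 31: no left child.
      Visit 31.
      At 31: go right to 16.
        16 is a leaf — visit 16.
    Visit 27.
    At 27: no right child.
Visit 8.
At 8: go right to 33.
  At 33: go left to 7.
    At 7: go left to 38.
      38 is a leaf — visit 38.
    Visit 7.
    At 7: no right child.
  Visit 33.
  At 33: go right to 20.
    20 is a leaf — visit 20.
Full in-order sequence: 35, 31, 16, 27, 8, 38, 7, 33, 20.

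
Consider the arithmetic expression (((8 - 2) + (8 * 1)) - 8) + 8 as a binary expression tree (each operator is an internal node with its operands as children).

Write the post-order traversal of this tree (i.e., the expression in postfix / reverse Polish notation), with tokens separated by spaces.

8 2 - 8 1 * + 8 - 8 +

Post-order on an expression tree gives postfix notation: for each operator, emit left operand, right operand, then the operator.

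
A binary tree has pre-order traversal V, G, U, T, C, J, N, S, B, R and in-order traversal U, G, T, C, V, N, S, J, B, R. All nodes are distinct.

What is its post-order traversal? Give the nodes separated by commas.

The first element of pre-order is the root; it splits in-order into left and right subtrees.
Root V: left subtree has 4 nodes {U, G, T, C}, right has 5 {N, S, J, B, R}.
  Root G: left subtree has 1 node {U}, right has 2 {T, C}.
    Root T: left subtree has 0 nodes { }, right has 1 {C}.
  Root J: left subtree has 2 nodes {N, S}, right has 2 {B, R}.
    Root N: left subtree has 0 nodes { }, right has 1 {S}.
    Root B: left subtree has 0 nodes { }, right has 1 {R}.

U, C, T, G, S, N, R, B, J, V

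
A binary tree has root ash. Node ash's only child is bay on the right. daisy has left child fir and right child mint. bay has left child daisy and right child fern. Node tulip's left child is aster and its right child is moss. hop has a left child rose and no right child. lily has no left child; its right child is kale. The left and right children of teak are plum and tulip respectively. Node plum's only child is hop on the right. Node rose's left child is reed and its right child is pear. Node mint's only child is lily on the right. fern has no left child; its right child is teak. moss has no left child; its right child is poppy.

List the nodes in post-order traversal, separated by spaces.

Post-order visits the left subtree, then the right subtree, then the node.
At ash: no left child.
At ash: go right to bay.
  At bay: go left to daisy.
    At daisy: go left to fir.
      fir is a leaf — visit fir.
    At daisy: go right to mint.
      At mint: no left child.
      At mint: go right to lily.
        At lily: no left child.
        At lily: go right to kale.
          kale is a leaf — visit kale.
        Visit lily.
      Visit mint.
    Visit daisy.
  At bay: go right to fern.
    At fern: no left child.
    At fern: go right to teak.
      At teak: go left to plum.
        At plum: no left child.
        At plum: go right to hop.
          At hop: go left to rose.
            At rose: go left to reed.
              reed is a leaf — visit reed.
            At rose: go right to pear.
              pear is a leaf — visit pear.
            Visit rose.
          At hop: no right child.
          Visit hop.
        Visit plum.
      At teak: go right to tulip.
        At tulip: go left to aster.
          aster is a leaf — visit aster.
        At tulip: go right to moss.
          At moss: no left child.
          At moss: go right to poppy.
            poppy is a leaf — visit poppy.
          Visit moss.
        Visit tulip.
      Visit teak.
    Visit fern.
  Visit bay.
Visit ash.

fir kale lily mint daisy reed pear rose hop plum aster poppy moss tulip teak fern bay ash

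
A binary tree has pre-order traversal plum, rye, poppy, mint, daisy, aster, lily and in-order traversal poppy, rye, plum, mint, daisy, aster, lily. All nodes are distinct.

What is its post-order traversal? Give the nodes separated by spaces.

poppy rye lily aster daisy mint plum

The first element of pre-order is the root; it splits in-order into left and right subtrees.
Root plum: left subtree has 2 nodes {poppy, rye}, right has 4 {mint, daisy, aster, lily}.
  Root rye: left subtree has 1 node {poppy}, right has 0 { }.
  Root mint: left subtree has 0 nodes { }, right has 3 {daisy, aster, lily}.
    Root daisy: left subtree has 0 nodes { }, right has 2 {aster, lily}.
      Root aster: left subtree has 0 nodes { }, right has 1 {lily}.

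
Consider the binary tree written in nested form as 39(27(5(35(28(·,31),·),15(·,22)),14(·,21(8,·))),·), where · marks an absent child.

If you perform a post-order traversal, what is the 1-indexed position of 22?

Post-order visits the left subtree, then the right subtree, then the node.
At 39: go left to 27.
  At 27: go left to 5.
    At 5: go left to 35.
      At 35: go left to 28.
        At 28: no left child.
        At 28: go right to 31.
          31 is a leaf — visit 31.
        Visit 28.
      At 35: no right child.
      Visit 35.
    At 5: go right to 15.
      At 15: no left child.
      At 15: go right to 22.
        22 is a leaf — visit 22.
      Visit 15.
    Visit 5.
  At 27: go right to 14.
    At 14: no left child.
    At 14: go right to 21.
      At 21: go left to 8.
        8 is a leaf — visit 8.
      At 21: no right child.
      Visit 21.
    Visit 14.
  Visit 27.
At 39: no right child.
Visit 39.
Full post-order sequence: 31, 28, 35, 22, 15, 5, 8, 21, 14, 27, 39.

4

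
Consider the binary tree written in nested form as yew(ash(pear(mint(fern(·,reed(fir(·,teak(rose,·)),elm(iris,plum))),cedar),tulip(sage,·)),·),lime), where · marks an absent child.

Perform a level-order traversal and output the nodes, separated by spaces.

Level-order visits nodes level by level from the root, left to right within each level.
Level 0: yew
Level 1: ash, lime
Level 2: pear
Level 3: mint, tulip
Level 4: fern, cedar, sage
Level 5: reed
Level 6: fir, elm
Level 7: teak, iris, plum
Level 8: rose

yew ash lime pear mint tulip fern cedar sage reed fir elm teak iris plum rose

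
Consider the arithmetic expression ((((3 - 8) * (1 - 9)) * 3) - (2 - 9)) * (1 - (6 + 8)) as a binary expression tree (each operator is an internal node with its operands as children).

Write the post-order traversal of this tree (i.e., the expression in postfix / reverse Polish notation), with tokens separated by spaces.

Post-order on an expression tree gives postfix notation: for each operator, emit left operand, right operand, then the operator.

3 8 - 1 9 - * 3 * 2 9 - - 1 6 8 + - *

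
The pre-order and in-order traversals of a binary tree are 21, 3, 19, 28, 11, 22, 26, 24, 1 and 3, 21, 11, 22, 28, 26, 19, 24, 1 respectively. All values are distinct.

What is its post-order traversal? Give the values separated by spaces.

3 22 11 26 28 1 24 19 21

The first element of pre-order is the root; it splits in-order into left and right subtrees.
Root 21: left subtree has 1 node {3}, right has 7 {11, 22, 28, 26, 19, 24, 1}.
  Root 19: left subtree has 4 nodes {11, 22, 28, 26}, right has 2 {24, 1}.
    Root 28: left subtree has 2 nodes {11, 22}, right has 1 {26}.
      Root 11: left subtree has 0 nodes { }, right has 1 {22}.
    Root 24: left subtree has 0 nodes { }, right has 1 {1}.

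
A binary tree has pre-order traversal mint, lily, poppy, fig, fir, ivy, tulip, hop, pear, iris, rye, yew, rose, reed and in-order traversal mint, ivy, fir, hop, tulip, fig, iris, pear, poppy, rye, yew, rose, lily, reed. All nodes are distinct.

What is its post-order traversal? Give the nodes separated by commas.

The first element of pre-order is the root; it splits in-order into left and right subtrees.
Root mint: left subtree has 0 nodes { }, right has 13 {ivy, fir, hop, tulip, fig, iris, pear, poppy, rye, yew, rose, lily, reed}.
  Root lily: left subtree has 11 nodes {ivy, fir, hop, tulip, fig, iris, pear, poppy, rye, yew, rose}, right has 1 {reed}.
    Root poppy: left subtree has 7 nodes {ivy, fir, hop, tulip, fig, iris, pear}, right has 3 {rye, yew, rose}.
      Root fig: left subtree has 4 nodes {ivy, fir, hop, tulip}, right has 2 {iris, pear}.
        Root fir: left subtree has 1 node {ivy}, right has 2 {hop, tulip}.
          Root tulip: left subtree has 1 node {hop}, right has 0 { }.
        Root pear: left subtree has 1 node {iris}, right has 0 { }.
      Root rye: left subtree has 0 nodes { }, right has 2 {yew, rose}.
        Root yew: left subtree has 0 nodes { }, right has 1 {rose}.

ivy, hop, tulip, fir, iris, pear, fig, rose, yew, rye, poppy, reed, lily, mint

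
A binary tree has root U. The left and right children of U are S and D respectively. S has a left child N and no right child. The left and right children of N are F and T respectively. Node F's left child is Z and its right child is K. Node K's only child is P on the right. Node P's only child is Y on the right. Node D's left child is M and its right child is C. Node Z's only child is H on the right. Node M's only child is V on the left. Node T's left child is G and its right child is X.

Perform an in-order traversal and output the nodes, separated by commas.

In-order visits the left subtree, then the node, then the right subtree.
At U: go left to S.
  At S: go left to N.
    At N: go left to F.
      At F: go left to Z.
        At Z: no left child.
        Visit Z.
        At Z: go right to H.
          H is a leaf — visit H.
      Visit F.
      At F: go right to K.
        At K: no left child.
        Visit K.
        At K: go right to P.
          At P: no left child.
          Visit P.
          At P: go right to Y.
            Y is a leaf — visit Y.
    Visit N.
    At N: go right to T.
      At T: go left to G.
        G is a leaf — visit G.
      Visit T.
      At T: go right to X.
        X is a leaf — visit X.
  Visit S.
  At S: no right child.
Visit U.
At U: go right to D.
  At D: go left to M.
    At M: go left to V.
      V is a leaf — visit V.
    Visit M.
    At M: no right child.
  Visit D.
  At D: go right to C.
    C is a leaf — visit C.

Z, H, F, K, P, Y, N, G, T, X, S, U, V, M, D, C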